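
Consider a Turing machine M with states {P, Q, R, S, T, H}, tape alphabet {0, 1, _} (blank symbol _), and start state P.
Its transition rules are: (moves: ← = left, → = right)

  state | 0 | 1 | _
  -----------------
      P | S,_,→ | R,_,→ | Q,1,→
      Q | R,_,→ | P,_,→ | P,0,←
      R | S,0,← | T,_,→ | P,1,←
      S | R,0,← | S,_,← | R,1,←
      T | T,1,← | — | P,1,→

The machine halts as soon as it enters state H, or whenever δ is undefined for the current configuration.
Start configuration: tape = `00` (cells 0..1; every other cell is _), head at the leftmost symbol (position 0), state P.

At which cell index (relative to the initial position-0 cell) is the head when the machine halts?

P | _[0]0____   read 0 → write _, move →, go to S
S | __[0]____   read 0 → write 0, move ←, go to R
R | _[_]0____   read _ → write 1, move ←, go to P
P | [_]10____   read _ → write 1, move →, go to Q
Q | 1[1]0____   read 1 → write _, move →, go to P
P | 1_[0]____   read 0 → write _, move →, go to S
S | 1__[_]___   read _ → write 1, move ←, go to R
R | 1_[_]1___   read _ → write 1, move ←, go to P
P | 1[_]11___   read _ → write 1, move →, go to Q
Q | 11[1]1___   read 1 → write _, move →, go to P
P | 11_[1]___   read 1 → write _, move →, go to R
R | 11__[_]__   read _ → write 1, move ←, go to P
P | 11_[_]1__   read _ → write 1, move →, go to Q
Q | 11_1[1]__   read 1 → write _, move →, go to P
P | 11_1_[_]_   read _ → write 1, move →, go to Q
Q | 11_1_1[_]   read _ → write 0, move ←, go to P
P | 11_1_[1]0   read 1 → write _, move →, go to R
R | 11_1__[0]   read 0 → write 0, move ←, go to S
S | 11_1_[_]0   read _ → write 1, move ←, go to R
R | 11_1[_]10   read _ → write 1, move ←, go to P
P | 11_[1]110   read 1 → write _, move →, go to R
R | 11__[1]10   read 1 → write _, move →, go to T
T | 11___[1]0
At halt the head is at cell 4.

4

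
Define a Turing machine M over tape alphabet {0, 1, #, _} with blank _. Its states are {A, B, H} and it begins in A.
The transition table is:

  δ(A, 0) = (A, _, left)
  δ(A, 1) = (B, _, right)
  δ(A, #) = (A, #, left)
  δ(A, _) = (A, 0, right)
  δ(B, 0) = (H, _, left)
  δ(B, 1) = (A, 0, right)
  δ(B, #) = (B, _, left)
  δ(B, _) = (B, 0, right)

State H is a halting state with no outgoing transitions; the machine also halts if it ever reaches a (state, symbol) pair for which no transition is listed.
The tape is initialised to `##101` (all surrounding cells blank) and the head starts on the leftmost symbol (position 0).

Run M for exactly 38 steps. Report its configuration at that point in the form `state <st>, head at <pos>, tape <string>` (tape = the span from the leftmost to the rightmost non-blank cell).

state A, head at -4, tape 00____##101

state=A head=0 tape=______[#]#101   (A,#)→(A,#,left)
state=A head=-1 tape=_____[_]##101   (A,_)→(A,0,right)
state=A head=0 tape=_____0[#]#101   (A,#)→(A,#,left)
state=A head=-1 tape=_____[0]##101   (A,0)→(A,_,left)
state=A head=-2 tape=____[_]_##101   (A,_)→(A,0,right)
state=A head=-1 tape=____0[_]##101   (A,_)→(A,0,right)
state=A head=0 tape=____00[#]#101   (A,#)→(A,#,left)
state=A head=-1 tape=____0[0]##101   (A,0)→(A,_,left)
state=A head=-2 tape=____[0]_##101   (A,0)→(A,_,left)
state=A head=-3 tape=___[_]__##101   (A,_)→(A,0,right)
state=A head=-2 tape=___0[_]_##101   (A,_)→(A,0,right)
state=A head=-1 tape=___00[_]##101   (A,_)→(A,0,right)
state=A head=0 tape=___000[#]#101   (A,#)→(A,#,left)
state=A head=-1 tape=___00[0]##101   (A,0)→(A,_,left)
state=A head=-2 tape=___0[0]_##101   (A,0)→(A,_,left)
state=A head=-3 tape=___[0]__##101   (A,0)→(A,_,left)
state=A head=-4 tape=__[_]___##101   (A,_)→(A,0,right)
state=A head=-3 tape=__0[_]__##101   (A,_)→(A,0,right)
state=A head=-2 tape=__00[_]_##101   (A,_)→(A,0,right)
state=A head=-1 tape=__000[_]##101   (A,_)→(A,0,right)
state=A head=0 tape=__0000[#]#101   (A,#)→(A,#,left)
state=A head=-1 tape=__000[0]##101   (A,0)→(A,_,left)
state=A head=-2 tape=__00[0]_##101   (A,0)→(A,_,left)
state=A head=-3 tape=__0[0]__##101   (A,0)→(A,_,left)
state=A head=-4 tape=__[0]___##101   (A,0)→(A,_,left)
state=A head=-5 tape=_[_]____##101   (A,_)→(A,0,right)
state=A head=-4 tape=_0[_]___##101   (A,_)→(A,0,right)
state=A head=-3 tape=_00[_]__##101   (A,_)→(A,0,right)
state=A head=-2 tape=_000[_]_##101   (A,_)→(A,0,right)
state=A head=-1 tape=_0000[_]##101   (A,_)→(A,0,right)
state=A head=0 tape=_00000[#]#101   (A,#)→(A,#,left)
state=A head=-1 tape=_0000[0]##101   (A,0)→(A,_,left)
state=A head=-2 tape=_000[0]_##101   (A,0)→(A,_,left)
state=A head=-3 tape=_00[0]__##101   (A,0)→(A,_,left)
state=A head=-4 tape=_0[0]___##101   (A,0)→(A,_,left)
state=A head=-5 tape=_[0]____##101   (A,0)→(A,_,left)
state=A head=-6 tape=[_]_____##101   (A,_)→(A,0,right)
state=A head=-5 tape=0[_]____##101   (A,_)→(A,0,right)
state=A head=-4 tape=00[_]___##101
After 38 steps: state A, head at -4, tape 00____##101.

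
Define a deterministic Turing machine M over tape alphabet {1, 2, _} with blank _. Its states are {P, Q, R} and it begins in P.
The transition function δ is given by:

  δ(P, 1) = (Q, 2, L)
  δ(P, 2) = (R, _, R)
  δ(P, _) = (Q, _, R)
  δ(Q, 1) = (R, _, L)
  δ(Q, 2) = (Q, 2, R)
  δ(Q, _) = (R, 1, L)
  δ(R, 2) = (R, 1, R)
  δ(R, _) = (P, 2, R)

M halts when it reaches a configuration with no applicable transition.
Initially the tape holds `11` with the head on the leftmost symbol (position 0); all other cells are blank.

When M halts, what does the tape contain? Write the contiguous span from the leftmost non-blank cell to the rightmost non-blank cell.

P | __[1]1___   read 1 → write 2, move L, go to Q
Q | _[_]21___   read _ → write 1, move L, go to R
R | [_]121___   read _ → write 2, move R, go to P
P | 2[1]21___   read 1 → write 2, move L, go to Q
Q | [2]221___   read 2 → write 2, move R, go to Q
Q | 2[2]21___   read 2 → write 2, move R, go to Q
Q | 22[2]1___   read 2 → write 2, move R, go to Q
Q | 222[1]___   read 1 → write _, move L, go to R
R | 22[2]____   read 2 → write 1, move R, go to R
R | 221[_]___   read _ → write 2, move R, go to P
P | 2212[_]__   read _ → write _, move R, go to Q
Q | 2212_[_]_   read _ → write 1, move L, go to R
R | 2212[_]1_   read _ → write 2, move R, go to P
P | 22122[1]_   read 1 → write 2, move L, go to Q
Q | 2212[2]2_   read 2 → write 2, move R, go to Q
Q | 22122[2]_   read 2 → write 2, move R, go to Q
Q | 221222[_]   read _ → write 1, move L, go to R
R | 22122[2]1   read 2 → write 1, move R, go to R
R | 221221[1]
The non-blank tape span at halt is 2212211.

2212211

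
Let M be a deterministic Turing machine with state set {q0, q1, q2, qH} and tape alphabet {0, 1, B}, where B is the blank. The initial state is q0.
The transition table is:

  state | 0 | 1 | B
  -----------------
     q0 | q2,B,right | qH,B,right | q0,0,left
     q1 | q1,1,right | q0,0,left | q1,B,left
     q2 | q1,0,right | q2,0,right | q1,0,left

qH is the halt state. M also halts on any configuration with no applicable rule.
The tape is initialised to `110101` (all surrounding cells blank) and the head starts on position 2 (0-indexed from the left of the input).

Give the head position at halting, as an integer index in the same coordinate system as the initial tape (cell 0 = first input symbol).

2

q0 | 11[0]101B   read 0 → write B, move right, go to q2
q2 | 11B[1]01B   read 1 → write 0, move right, go to q2
q2 | 11B0[0]1B   read 0 → write 0, move right, go to q1
q1 | 11B00[1]B   read 1 → write 0, move left, go to q0
q0 | 11B0[0]0B   read 0 → write B, move right, go to q2
q2 | 11B0B[0]B   read 0 → write 0, move right, go to q1
q1 | 11B0B0[B]   read B → write B, move left, go to q1
q1 | 11B0B[0]B   read 0 → write 1, move right, go to q1
q1 | 11B0B1[B]   read B → write B, move left, go to q1
q1 | 11B0B[1]B   read 1 → write 0, move left, go to q0
q0 | 11B0[B]0B   read B → write 0, move left, go to q0
q0 | 11B[0]00B   read 0 → write B, move right, go to q2
q2 | 11BB[0]0B   read 0 → write 0, move right, go to q1
q1 | 11BB0[0]B   read 0 → write 1, move right, go to q1
q1 | 11BB01[B]   read B → write B, move left, go to q1
q1 | 11BB0[1]B   read 1 → write 0, move left, go to q0
q0 | 11BB[0]0B   read 0 → write B, move right, go to q2
q2 | 11BBB[0]B   read 0 → write 0, move right, go to q1
q1 | 11BBB0[B]   read B → write B, move left, go to q1
q1 | 11BBB[0]B   read 0 → write 1, move right, go to q1
q1 | 11BBB1[B]   read B → write B, move left, go to q1
q1 | 11BBB[1]B   read 1 → write 0, move left, go to q0
q0 | 11BB[B]0B   read B → write 0, move left, go to q0
q0 | 11B[B]00B   read B → write 0, move left, go to q0
q0 | 11[B]000B   read B → write 0, move left, go to q0
q0 | 1[1]0000B   read 1 → write B, move right, go to qH
qH | 1B[0]000B
At halt the head is at cell 2.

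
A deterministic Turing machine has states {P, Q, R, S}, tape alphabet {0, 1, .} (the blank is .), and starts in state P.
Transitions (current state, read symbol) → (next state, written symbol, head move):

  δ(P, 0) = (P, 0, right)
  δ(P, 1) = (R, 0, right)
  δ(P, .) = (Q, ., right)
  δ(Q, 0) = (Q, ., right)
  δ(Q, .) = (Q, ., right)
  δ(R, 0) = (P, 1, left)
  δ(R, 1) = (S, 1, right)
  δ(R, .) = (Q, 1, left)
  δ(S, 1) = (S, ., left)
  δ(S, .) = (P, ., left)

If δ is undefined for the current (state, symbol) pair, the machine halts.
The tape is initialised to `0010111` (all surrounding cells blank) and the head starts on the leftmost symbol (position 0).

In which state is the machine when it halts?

state=P head=0 tape=[0]010111   (P,0)→(P,0,right)
state=P head=1 tape=0[0]10111   (P,0)→(P,0,right)
state=P head=2 tape=00[1]0111   (P,1)→(R,0,right)
state=R head=3 tape=000[0]111   (R,0)→(P,1,left)
state=P head=2 tape=00[0]1111   (P,0)→(P,0,right)
state=P head=3 tape=000[1]111   (P,1)→(R,0,right)
state=R head=4 tape=0000[1]11   (R,1)→(S,1,right)
state=S head=5 tape=00001[1]1   (S,1)→(S,.,left)
state=S head=4 tape=0000[1].1   (S,1)→(S,.,left)
state=S head=3 tape=000[0]..1
No transition is defined for (S, 0); M halts in state S.

S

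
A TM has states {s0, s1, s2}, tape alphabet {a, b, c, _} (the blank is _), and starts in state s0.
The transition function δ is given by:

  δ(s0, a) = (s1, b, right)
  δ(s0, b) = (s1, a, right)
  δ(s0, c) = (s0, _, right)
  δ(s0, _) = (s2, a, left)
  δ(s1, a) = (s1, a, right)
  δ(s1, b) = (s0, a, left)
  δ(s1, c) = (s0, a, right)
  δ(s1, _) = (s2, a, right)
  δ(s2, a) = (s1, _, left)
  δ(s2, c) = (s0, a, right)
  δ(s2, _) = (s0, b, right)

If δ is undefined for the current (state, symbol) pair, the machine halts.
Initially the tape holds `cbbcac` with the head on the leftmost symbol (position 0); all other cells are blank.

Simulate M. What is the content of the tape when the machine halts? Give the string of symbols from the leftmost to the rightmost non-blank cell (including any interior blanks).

babaaaba

s0 | [c]bbcac___   read c → write _, move right, go to s0
s0 | _[b]bcac___   read b → write a, move right, go to s1
s1 | _a[b]cac___   read b → write a, move left, go to s0
s0 | _[a]acac___   read a → write b, move right, go to s1
s1 | _b[a]cac___   read a → write a, move right, go to s1
s1 | _ba[c]ac___   read c → write a, move right, go to s0
s0 | _baa[a]c___   read a → write b, move right, go to s1
s1 | _baab[c]___   read c → write a, move right, go to s0
s0 | _baaba[_]__   read _ → write a, move left, go to s2
s2 | _baab[a]a__   read a → write _, move left, go to s1
s1 | _baa[b]_a__   read b → write a, move left, go to s0
s0 | _ba[a]a_a__   read a → write b, move right, go to s1
s1 | _bab[a]_a__   read a → write a, move right, go to s1
s1 | _baba[_]a__   read _ → write a, move right, go to s2
s2 | _babaa[a]__   read a → write _, move left, go to s1
s1 | _baba[a]___   read a → write a, move right, go to s1
s1 | _babaa[_]__   read _ → write a, move right, go to s2
s2 | _babaaa[_]_   read _ → write b, move right, go to s0
s0 | _babaaab[_]   read _ → write a, move left, go to s2
s2 | _babaaa[b]a
The non-blank tape span at halt is babaaaba.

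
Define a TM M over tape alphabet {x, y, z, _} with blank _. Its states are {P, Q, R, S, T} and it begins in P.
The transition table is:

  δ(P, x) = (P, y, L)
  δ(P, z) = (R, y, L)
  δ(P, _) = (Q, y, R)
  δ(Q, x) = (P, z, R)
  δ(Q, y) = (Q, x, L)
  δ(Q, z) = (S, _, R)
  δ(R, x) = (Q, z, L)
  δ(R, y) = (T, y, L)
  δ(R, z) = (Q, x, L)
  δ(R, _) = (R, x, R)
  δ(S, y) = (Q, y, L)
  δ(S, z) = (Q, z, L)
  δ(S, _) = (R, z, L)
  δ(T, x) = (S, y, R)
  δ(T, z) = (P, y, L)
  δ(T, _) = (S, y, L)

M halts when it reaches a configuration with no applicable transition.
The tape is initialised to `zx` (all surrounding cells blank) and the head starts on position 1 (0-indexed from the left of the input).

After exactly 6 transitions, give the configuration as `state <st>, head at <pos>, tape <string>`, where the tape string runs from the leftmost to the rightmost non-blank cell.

state Q, head at -1, tape yyy

state=P head=1 tape=_z[x]   (P,x)→(P,y,L)
state=P head=0 tape=_[z]y   (P,z)→(R,y,L)
state=R head=-1 tape=[_]yy   (R,_)→(R,x,R)
state=R head=0 tape=x[y]y   (R,y)→(T,y,L)
state=T head=-1 tape=[x]yy   (T,x)→(S,y,R)
state=S head=0 tape=y[y]y   (S,y)→(Q,y,L)
state=Q head=-1 tape=[y]yy
After 6 steps: state Q, head at -1, tape yyy.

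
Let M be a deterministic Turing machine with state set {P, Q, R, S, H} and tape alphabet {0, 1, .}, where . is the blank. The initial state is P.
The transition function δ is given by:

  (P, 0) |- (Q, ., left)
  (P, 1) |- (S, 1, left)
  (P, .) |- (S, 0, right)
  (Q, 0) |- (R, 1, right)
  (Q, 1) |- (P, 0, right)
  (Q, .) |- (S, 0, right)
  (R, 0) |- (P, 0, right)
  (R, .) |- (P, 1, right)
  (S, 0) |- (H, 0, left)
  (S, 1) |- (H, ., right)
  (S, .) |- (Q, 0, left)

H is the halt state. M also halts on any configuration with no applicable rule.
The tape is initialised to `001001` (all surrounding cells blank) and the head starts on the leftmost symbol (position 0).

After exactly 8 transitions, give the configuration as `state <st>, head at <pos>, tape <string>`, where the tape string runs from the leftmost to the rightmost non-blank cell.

state=P head=0 tape=.[0]01001   (P,0)→(Q,.,left)
state=Q head=-1 tape=[.].01001   (Q,.)→(S,0,right)
state=S head=0 tape=0[.]01001   (S,.)→(Q,0,left)
state=Q head=-1 tape=[0]001001   (Q,0)→(R,1,right)
state=R head=0 tape=1[0]01001   (R,0)→(P,0,right)
state=P head=1 tape=10[0]1001   (P,0)→(Q,.,left)
state=Q head=0 tape=1[0].1001   (Q,0)→(R,1,right)
state=R head=1 tape=11[.]1001   (R,.)→(P,1,right)
state=P head=2 tape=111[1]001
After 8 steps: state P, head at 2, tape 1111001.

state P, head at 2, tape 1111001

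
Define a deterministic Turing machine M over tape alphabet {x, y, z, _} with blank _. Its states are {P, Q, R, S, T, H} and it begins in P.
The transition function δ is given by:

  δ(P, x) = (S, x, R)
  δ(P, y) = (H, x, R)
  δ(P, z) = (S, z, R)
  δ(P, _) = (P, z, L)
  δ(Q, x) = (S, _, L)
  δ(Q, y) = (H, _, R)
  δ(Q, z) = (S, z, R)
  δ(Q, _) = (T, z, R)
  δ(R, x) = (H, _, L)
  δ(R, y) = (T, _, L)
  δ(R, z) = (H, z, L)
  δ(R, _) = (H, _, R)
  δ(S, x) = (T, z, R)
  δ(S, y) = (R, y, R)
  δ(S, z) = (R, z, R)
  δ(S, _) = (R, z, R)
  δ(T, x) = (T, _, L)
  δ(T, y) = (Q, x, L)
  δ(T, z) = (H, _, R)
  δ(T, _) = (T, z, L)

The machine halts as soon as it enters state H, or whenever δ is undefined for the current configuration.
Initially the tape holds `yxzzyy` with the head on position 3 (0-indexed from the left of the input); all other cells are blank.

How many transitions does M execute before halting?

state=P head=3 tape=yxz[z]yy   (P,z)→(S,z,R)
state=S head=4 tape=yxzz[y]y   (S,y)→(R,y,R)
state=R head=5 tape=yxzzy[y]   (R,y)→(T,_,L)
state=T head=4 tape=yxzz[y]_   (T,y)→(Q,x,L)
state=Q head=3 tape=yxz[z]x_   (Q,z)→(S,z,R)
state=S head=4 tape=yxzz[x]_   (S,x)→(T,z,R)
state=T head=5 tape=yxzzz[_]   (T,_)→(T,z,L)
state=T head=4 tape=yxzz[z]z   (T,z)→(H,_,R)
state=H head=5 tape=yxzz_[z]
M halts after 8 transitions.

8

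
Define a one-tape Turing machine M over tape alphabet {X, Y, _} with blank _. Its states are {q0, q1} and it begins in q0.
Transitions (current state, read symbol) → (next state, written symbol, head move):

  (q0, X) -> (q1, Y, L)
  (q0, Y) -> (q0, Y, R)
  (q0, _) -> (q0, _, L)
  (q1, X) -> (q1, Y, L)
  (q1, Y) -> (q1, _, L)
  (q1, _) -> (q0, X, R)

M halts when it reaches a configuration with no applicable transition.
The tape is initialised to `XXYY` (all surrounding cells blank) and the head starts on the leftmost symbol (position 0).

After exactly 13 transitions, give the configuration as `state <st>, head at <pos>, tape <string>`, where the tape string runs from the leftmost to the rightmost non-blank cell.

state=q0 head=0 tape=__[X]XYY   (q0,X)→(q1,Y,L)
state=q1 head=-1 tape=_[_]YXYY   (q1,_)→(q0,X,R)
state=q0 head=0 tape=_X[Y]XYY   (q0,Y)→(q0,Y,R)
state=q0 head=1 tape=_XY[X]YY   (q0,X)→(q1,Y,L)
state=q1 head=0 tape=_X[Y]YYY   (q1,Y)→(q1,_,L)
state=q1 head=-1 tape=_[X]_YYY   (q1,X)→(q1,Y,L)
state=q1 head=-2 tape=[_]Y_YYY   (q1,_)→(q0,X,R)
state=q0 head=-1 tape=X[Y]_YYY   (q0,Y)→(q0,Y,R)
state=q0 head=0 tape=XY[_]YYY   (q0,_)→(q0,_,L)
state=q0 head=-1 tape=X[Y]_YYY   (q0,Y)→(q0,Y,R)
state=q0 head=0 tape=XY[_]YYY   (q0,_)→(q0,_,L)
state=q0 head=-1 tape=X[Y]_YYY   (q0,Y)→(q0,Y,R)
state=q0 head=0 tape=XY[_]YYY   (q0,_)→(q0,_,L)
state=q0 head=-1 tape=X[Y]_YYY
After 13 steps: state q0, head at -1, tape XY_YYY.

state q0, head at -1, tape XY_YYY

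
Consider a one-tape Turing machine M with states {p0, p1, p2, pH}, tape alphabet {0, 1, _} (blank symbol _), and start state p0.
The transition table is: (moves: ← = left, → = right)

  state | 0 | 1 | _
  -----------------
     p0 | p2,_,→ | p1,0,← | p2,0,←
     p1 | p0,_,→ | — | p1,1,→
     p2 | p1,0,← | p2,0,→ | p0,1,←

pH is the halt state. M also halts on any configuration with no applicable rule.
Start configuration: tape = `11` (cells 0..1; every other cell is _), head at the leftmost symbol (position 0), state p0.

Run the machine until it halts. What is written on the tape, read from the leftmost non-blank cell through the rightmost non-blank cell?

p0 | _[1]1_   read 1 → write 0, move ←, go to p1
p1 | [_]01_   read _ → write 1, move →, go to p1
p1 | 1[0]1_   read 0 → write _, move →, go to p0
p0 | 1_[1]_   read 1 → write 0, move ←, go to p1
p1 | 1[_]0_   read _ → write 1, move →, go to p1
p1 | 11[0]_   read 0 → write _, move →, go to p0
p0 | 11_[_]   read _ → write 0, move ←, go to p2
p2 | 11[_]0   read _ → write 1, move ←, go to p0
p0 | 1[1]10   read 1 → write 0, move ←, go to p1
p1 | [1]010
The non-blank tape span at halt is 1010.

1010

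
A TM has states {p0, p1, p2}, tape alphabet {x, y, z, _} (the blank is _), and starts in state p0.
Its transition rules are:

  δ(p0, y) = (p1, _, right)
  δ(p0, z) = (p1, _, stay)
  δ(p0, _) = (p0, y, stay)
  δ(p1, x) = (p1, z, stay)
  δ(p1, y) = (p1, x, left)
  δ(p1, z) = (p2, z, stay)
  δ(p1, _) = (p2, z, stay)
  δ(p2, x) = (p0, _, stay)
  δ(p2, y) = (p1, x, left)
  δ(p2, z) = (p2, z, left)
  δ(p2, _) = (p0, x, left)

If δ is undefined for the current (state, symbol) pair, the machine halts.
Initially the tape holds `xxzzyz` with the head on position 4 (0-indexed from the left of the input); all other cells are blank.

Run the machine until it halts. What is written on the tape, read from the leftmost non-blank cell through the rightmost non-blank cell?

xxzzxz

state=p0 head=4 tape=xxzz[y]z   (p0,y)→(p1,_,right)
state=p1 head=5 tape=xxzz_[z]   (p1,z)→(p2,z,stay)
state=p2 head=5 tape=xxzz_[z]   (p2,z)→(p2,z,left)
state=p2 head=4 tape=xxzz[_]z   (p2,_)→(p0,x,left)
state=p0 head=3 tape=xxz[z]xz   (p0,z)→(p1,_,stay)
state=p1 head=3 tape=xxz[_]xz   (p1,_)→(p2,z,stay)
state=p2 head=3 tape=xxz[z]xz   (p2,z)→(p2,z,left)
state=p2 head=2 tape=xx[z]zxz   (p2,z)→(p2,z,left)
state=p2 head=1 tape=x[x]zzxz   (p2,x)→(p0,_,stay)
state=p0 head=1 tape=x[_]zzxz   (p0,_)→(p0,y,stay)
state=p0 head=1 tape=x[y]zzxz   (p0,y)→(p1,_,right)
state=p1 head=2 tape=x_[z]zxz   (p1,z)→(p2,z,stay)
state=p2 head=2 tape=x_[z]zxz   (p2,z)→(p2,z,left)
state=p2 head=1 tape=x[_]zzxz   (p2,_)→(p0,x,left)
state=p0 head=0 tape=[x]xzzxz
The non-blank tape span at halt is xxzzxz.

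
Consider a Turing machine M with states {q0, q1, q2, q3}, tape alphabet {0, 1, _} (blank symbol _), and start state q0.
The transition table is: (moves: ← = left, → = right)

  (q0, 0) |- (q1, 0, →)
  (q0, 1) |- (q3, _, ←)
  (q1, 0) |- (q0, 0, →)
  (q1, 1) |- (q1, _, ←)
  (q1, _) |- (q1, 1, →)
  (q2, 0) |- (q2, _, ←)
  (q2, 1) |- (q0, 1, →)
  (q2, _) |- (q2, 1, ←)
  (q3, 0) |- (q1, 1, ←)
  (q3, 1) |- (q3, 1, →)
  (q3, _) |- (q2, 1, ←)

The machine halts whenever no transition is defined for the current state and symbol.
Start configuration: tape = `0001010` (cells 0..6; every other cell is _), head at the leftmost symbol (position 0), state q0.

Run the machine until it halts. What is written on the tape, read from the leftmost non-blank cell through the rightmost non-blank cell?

000_010

q0 | [0]001010   read 0 → write 0, move →, go to q1
q1 | 0[0]01010   read 0 → write 0, move →, go to q0
q0 | 00[0]1010   read 0 → write 0, move →, go to q1
q1 | 000[1]010   read 1 → write _, move ←, go to q1
q1 | 00[0]_010   read 0 → write 0, move →, go to q0
q0 | 000[_]010
The non-blank tape span at halt is 000_010.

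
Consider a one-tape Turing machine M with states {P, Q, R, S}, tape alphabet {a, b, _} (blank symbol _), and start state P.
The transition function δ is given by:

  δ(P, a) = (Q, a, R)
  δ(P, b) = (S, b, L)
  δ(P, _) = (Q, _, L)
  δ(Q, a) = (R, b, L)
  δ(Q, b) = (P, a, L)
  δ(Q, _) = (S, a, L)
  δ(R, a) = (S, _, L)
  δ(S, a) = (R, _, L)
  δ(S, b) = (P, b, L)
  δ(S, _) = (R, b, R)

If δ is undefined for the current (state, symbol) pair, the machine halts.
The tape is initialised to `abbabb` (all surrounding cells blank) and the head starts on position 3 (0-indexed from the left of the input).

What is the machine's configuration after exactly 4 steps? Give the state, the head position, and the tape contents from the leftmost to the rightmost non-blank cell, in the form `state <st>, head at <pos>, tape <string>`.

state R, head at 3, tape abbabb

state=P head=3 tape=abb[a]bb   (P,a)→(Q,a,R)
state=Q head=4 tape=abba[b]b   (Q,b)→(P,a,L)
state=P head=3 tape=abb[a]ab   (P,a)→(Q,a,R)
state=Q head=4 tape=abba[a]b   (Q,a)→(R,b,L)
state=R head=3 tape=abb[a]bb
After 4 steps: state R, head at 3, tape abbabb.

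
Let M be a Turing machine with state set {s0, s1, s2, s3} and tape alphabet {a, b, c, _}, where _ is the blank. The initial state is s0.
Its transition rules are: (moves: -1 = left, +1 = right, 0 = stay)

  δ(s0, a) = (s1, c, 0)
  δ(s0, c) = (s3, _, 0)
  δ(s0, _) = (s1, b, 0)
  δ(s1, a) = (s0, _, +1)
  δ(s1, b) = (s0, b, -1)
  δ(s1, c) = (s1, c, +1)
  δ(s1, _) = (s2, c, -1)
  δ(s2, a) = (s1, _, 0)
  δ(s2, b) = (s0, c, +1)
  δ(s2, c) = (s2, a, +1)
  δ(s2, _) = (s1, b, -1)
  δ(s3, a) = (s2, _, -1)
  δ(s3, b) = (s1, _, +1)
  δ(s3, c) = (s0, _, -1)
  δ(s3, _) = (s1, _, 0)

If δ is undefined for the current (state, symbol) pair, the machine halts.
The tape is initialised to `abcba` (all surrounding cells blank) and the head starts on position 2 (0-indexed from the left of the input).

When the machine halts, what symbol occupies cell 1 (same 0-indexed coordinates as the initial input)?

s0 | ab[c]ba__   read c → write _, move 0, go to s3
s3 | ab[_]ba__   read _ → write _, move 0, go to s1
s1 | ab[_]ba__   read _ → write c, move -1, go to s2
s2 | a[b]cba__   read b → write c, move +1, go to s0
s0 | ac[c]ba__   read c → write _, move 0, go to s3
s3 | ac[_]ba__   read _ → write _, move 0, go to s1
s1 | ac[_]ba__   read _ → write c, move -1, go to s2
s2 | a[c]cba__   read c → write a, move +1, go to s2
s2 | aa[c]ba__   read c → write a, move +1, go to s2
s2 | aaa[b]a__   read b → write c, move +1, go to s0
s0 | aaac[a]__   read a → write c, move 0, go to s1
s1 | aaac[c]__   read c → write c, move +1, go to s1
s1 | aaacc[_]_   read _ → write c, move -1, go to s2
s2 | aaac[c]c_   read c → write a, move +1, go to s2
s2 | aaaca[c]_   read c → write a, move +1, go to s2
s2 | aaacaa[_]   read _ → write b, move -1, go to s1
s1 | aaaca[a]b   read a → write _, move +1, go to s0
s0 | aaaca_[b]
Cell 1 holds a when M halts.

a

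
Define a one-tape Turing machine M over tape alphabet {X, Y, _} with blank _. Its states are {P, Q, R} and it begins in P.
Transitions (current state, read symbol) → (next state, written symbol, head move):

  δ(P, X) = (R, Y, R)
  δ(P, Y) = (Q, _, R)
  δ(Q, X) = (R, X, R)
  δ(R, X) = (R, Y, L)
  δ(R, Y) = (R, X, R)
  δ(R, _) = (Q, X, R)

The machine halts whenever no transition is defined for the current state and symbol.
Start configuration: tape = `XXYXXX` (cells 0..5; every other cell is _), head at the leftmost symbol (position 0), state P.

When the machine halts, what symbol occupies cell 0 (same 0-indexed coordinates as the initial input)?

state=P head=0 tape=_[X]XYXXX   (P,X)→(R,Y,R)
state=R head=1 tape=_Y[X]YXXX   (R,X)→(R,Y,L)
state=R head=0 tape=_[Y]YYXXX   (R,Y)→(R,X,R)
state=R head=1 tape=_X[Y]YXXX   (R,Y)→(R,X,R)
state=R head=2 tape=_XX[Y]XXX   (R,Y)→(R,X,R)
state=R head=3 tape=_XXX[X]XX   (R,X)→(R,Y,L)
state=R head=2 tape=_XX[X]YXX   (R,X)→(R,Y,L)
state=R head=1 tape=_X[X]YYXX   (R,X)→(R,Y,L)
state=R head=0 tape=_[X]YYYXX   (R,X)→(R,Y,L)
state=R head=-1 tape=[_]YYYYXX   (R,_)→(Q,X,R)
state=Q head=0 tape=X[Y]YYYXX
Cell 0 holds Y when M halts.

Y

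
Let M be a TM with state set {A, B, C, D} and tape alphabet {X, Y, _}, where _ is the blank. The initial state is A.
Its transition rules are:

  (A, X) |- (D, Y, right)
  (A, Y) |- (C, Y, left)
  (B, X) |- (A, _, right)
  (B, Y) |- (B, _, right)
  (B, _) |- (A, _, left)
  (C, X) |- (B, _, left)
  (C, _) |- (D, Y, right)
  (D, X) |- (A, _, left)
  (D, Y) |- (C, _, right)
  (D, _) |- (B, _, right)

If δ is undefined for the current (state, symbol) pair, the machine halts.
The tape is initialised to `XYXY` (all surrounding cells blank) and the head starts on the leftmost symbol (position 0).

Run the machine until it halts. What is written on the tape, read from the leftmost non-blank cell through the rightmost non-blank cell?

Y_Y

state=A head=0 tape=_[X]YXY_   (A,X)→(D,Y,right)
state=D head=1 tape=_Y[Y]XY_   (D,Y)→(C,_,right)
state=C head=2 tape=_Y_[X]Y_   (C,X)→(B,_,left)
state=B head=1 tape=_Y[_]_Y_   (B,_)→(A,_,left)
state=A head=0 tape=_[Y]__Y_   (A,Y)→(C,Y,left)
state=C head=-1 tape=[_]Y__Y_   (C,_)→(D,Y,right)
state=D head=0 tape=Y[Y]__Y_   (D,Y)→(C,_,right)
state=C head=1 tape=Y_[_]_Y_   (C,_)→(D,Y,right)
state=D head=2 tape=Y_Y[_]Y_   (D,_)→(B,_,right)
state=B head=3 tape=Y_Y_[Y]_   (B,Y)→(B,_,right)
state=B head=4 tape=Y_Y__[_]   (B,_)→(A,_,left)
state=A head=3 tape=Y_Y_[_]_
The non-blank tape span at halt is Y_Y.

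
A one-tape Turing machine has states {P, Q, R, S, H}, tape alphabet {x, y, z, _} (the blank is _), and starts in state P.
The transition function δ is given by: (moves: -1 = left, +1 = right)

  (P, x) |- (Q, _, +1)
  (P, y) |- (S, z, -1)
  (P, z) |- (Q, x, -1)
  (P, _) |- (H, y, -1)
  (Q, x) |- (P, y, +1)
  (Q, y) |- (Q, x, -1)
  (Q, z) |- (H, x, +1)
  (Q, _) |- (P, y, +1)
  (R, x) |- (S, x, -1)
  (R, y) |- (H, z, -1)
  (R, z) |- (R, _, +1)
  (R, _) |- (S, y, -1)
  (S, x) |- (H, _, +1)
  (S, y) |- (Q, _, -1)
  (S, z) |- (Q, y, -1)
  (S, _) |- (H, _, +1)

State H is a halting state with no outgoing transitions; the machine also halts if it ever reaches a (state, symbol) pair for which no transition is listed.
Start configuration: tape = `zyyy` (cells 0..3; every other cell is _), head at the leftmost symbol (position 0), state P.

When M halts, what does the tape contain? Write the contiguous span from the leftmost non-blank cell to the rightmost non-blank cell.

yyyy_yy

P | _[z]yyy__   read z → write x, move -1, go to Q
Q | [_]xyyy__   read _ → write y, move +1, go to P
P | y[x]yyy__   read x → write _, move +1, go to Q
Q | y_[y]yy__   read y → write x, move -1, go to Q
Q | y[_]xyy__   read _ → write y, move +1, go to P
P | yy[x]yy__   read x → write _, move +1, go to Q
Q | yy_[y]y__   read y → write x, move -1, go to Q
Q | yy[_]xy__   read _ → write y, move +1, go to P
P | yyy[x]y__   read x → write _, move +1, go to Q
Q | yyy_[y]__   read y → write x, move -1, go to Q
Q | yyy[_]x__   read _ → write y, move +1, go to P
P | yyyy[x]__   read x → write _, move +1, go to Q
Q | yyyy_[_]_   read _ → write y, move +1, go to P
P | yyyy_y[_]   read _ → write y, move -1, go to H
H | yyyy_[y]y
The non-blank tape span at halt is yyyy_yy.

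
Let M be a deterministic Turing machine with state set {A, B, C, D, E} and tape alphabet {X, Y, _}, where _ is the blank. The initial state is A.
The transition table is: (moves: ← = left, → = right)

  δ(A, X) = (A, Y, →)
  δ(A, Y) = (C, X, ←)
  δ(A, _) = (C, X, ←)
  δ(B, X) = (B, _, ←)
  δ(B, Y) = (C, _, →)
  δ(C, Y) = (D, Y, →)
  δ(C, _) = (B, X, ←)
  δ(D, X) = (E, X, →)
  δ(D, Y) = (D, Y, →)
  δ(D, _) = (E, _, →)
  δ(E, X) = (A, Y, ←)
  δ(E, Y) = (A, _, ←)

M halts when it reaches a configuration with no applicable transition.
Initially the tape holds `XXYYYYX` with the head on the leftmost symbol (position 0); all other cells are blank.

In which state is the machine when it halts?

A | [X]XYYYYX_   read X → write Y, move →, go to A
A | Y[X]YYYYX_   read X → write Y, move →, go to A
A | YY[Y]YYYX_   read Y → write X, move ←, go to C
C | Y[Y]XYYYX_   read Y → write Y, move →, go to D
D | YY[X]YYYX_   read X → write X, move →, go to E
E | YYX[Y]YYX_   read Y → write _, move ←, go to A
A | YY[X]_YYX_   read X → write Y, move →, go to A
A | YYY[_]YYX_   read _ → write X, move ←, go to C
C | YY[Y]XYYX_   read Y → write Y, move →, go to D
D | YYY[X]YYX_   read X → write X, move →, go to E
E | YYYX[Y]YX_   read Y → write _, move ←, go to A
A | YYY[X]_YX_   read X → write Y, move →, go to A
A | YYYY[_]YX_   read _ → write X, move ←, go to C
C | YYY[Y]XYX_   read Y → write Y, move →, go to D
D | YYYY[X]YX_   read X → write X, move →, go to E
E | YYYYX[Y]X_   read Y → write _, move ←, go to A
A | YYYY[X]_X_   read X → write Y, move →, go to A
A | YYYYY[_]X_   read _ → write X, move ←, go to C
C | YYYY[Y]XX_   read Y → write Y, move →, go to D
D | YYYYY[X]X_   read X → write X, move →, go to E
E | YYYYYX[X]_   read X → write Y, move ←, go to A
A | YYYYY[X]Y_   read X → write Y, move →, go to A
A | YYYYYY[Y]_   read Y → write X, move ←, go to C
C | YYYYY[Y]X_   read Y → write Y, move →, go to D
D | YYYYYY[X]_   read X → write X, move →, go to E
E | YYYYYYX[_]
No transition is defined for (E, _); M halts in state E.

E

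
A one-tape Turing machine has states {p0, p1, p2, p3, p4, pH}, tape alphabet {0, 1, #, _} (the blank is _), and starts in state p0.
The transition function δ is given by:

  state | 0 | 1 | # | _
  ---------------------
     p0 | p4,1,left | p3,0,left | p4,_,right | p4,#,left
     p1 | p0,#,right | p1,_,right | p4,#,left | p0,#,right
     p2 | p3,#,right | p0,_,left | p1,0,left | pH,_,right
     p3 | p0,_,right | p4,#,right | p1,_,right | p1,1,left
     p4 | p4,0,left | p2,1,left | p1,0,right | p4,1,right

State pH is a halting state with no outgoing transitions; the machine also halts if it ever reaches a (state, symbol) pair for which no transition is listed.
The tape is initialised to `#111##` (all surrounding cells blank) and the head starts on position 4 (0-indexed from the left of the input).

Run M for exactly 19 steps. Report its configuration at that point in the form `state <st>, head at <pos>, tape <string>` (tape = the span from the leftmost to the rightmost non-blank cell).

state p1, head at 3, tape #00#100#

p0 | #111[#]#__   read # → write _, move right, go to p4
p4 | #111_[#]__   read # → write 0, move right, go to p1
p1 | #111_0[_]_   read _ → write #, move right, go to p0
p0 | #111_0#[_]   read _ → write #, move left, go to p4
p4 | #111_0[#]#   read # → write 0, move right, go to p1
p1 | #111_00[#]   read # → write #, move left, go to p4
p4 | #111_0[0]#   read 0 → write 0, move left, go to p4
p4 | #111_[0]0#   read 0 → write 0, move left, go to p4
p4 | #111[_]00#   read _ → write 1, move right, go to p4
p4 | #1111[0]0#   read 0 → write 0, move left, go to p4
p4 | #111[1]00#   read 1 → write 1, move left, go to p2
p2 | #11[1]100#   read 1 → write _, move left, go to p0
p0 | #1[1]_100#   read 1 → write 0, move left, go to p3
p3 | #[1]0_100#   read 1 → write #, move right, go to p4
p4 | ##[0]_100#   read 0 → write 0, move left, go to p4
p4 | #[#]0_100#   read # → write 0, move right, go to p1
p1 | #0[0]_100#   read 0 → write #, move right, go to p0
p0 | #0#[_]100#   read _ → write #, move left, go to p4
p4 | #0[#]#100#   read # → write 0, move right, go to p1
p1 | #00[#]100#
After 19 steps: state p1, head at 3, tape #00#100#.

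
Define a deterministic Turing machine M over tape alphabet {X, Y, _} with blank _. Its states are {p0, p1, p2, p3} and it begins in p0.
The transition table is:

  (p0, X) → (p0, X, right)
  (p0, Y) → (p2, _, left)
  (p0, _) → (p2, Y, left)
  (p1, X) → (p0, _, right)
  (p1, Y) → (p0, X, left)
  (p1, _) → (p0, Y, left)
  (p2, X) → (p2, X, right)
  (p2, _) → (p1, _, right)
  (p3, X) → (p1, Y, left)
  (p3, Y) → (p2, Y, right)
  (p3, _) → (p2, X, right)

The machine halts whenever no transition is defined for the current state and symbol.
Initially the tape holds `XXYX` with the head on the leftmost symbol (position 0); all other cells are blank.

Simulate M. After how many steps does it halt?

p0 | [X]XYX_   read X → write X, move right, go to p0
p0 | X[X]YX_   read X → write X, move right, go to p0
p0 | XX[Y]X_   read Y → write _, move left, go to p2
p2 | X[X]_X_   read X → write X, move right, go to p2
p2 | XX[_]X_   read _ → write _, move right, go to p1
p1 | XX_[X]_   read X → write _, move right, go to p0
p0 | XX__[_]   read _ → write Y, move left, go to p2
p2 | XX_[_]Y   read _ → write _, move right, go to p1
p1 | XX__[Y]   read Y → write X, move left, go to p0
p0 | XX_[_]X   read _ → write Y, move left, go to p2
p2 | XX[_]YX   read _ → write _, move right, go to p1
p1 | XX_[Y]X   read Y → write X, move left, go to p0
p0 | XX[_]XX   read _ → write Y, move left, go to p2
p2 | X[X]YXX   read X → write X, move right, go to p2
p2 | XX[Y]XX
M halts after 14 transitions.

14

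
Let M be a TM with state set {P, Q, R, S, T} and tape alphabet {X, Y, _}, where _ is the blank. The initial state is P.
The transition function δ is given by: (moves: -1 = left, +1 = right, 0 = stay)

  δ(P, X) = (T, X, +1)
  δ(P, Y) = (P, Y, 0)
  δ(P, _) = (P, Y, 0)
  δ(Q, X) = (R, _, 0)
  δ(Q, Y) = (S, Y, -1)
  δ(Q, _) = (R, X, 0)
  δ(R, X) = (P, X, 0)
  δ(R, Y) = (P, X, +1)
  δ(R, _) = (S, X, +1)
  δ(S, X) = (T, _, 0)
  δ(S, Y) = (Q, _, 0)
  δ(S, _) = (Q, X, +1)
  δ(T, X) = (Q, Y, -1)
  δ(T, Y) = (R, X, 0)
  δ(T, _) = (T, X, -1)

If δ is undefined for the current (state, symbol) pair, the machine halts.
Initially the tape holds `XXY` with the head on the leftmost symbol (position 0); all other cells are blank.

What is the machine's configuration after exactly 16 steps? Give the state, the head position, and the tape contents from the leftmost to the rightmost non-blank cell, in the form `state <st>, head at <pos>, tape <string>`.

state Q, head at 2, tape XX_X

state=P head=0 tape=[X]XY_   (P,X)→(T,X,+1)
state=T head=1 tape=X[X]Y_   (T,X)→(Q,Y,-1)
state=Q head=0 tape=[X]YY_   (Q,X)→(R,_,0)
state=R head=0 tape=[_]YY_   (R,_)→(S,X,+1)
state=S head=1 tape=X[Y]Y_   (S,Y)→(Q,_,0)
state=Q head=1 tape=X[_]Y_   (Q,_)→(R,X,0)
state=R head=1 tape=X[X]Y_   (R,X)→(P,X,0)
state=P head=1 tape=X[X]Y_   (P,X)→(T,X,+1)
state=T head=2 tape=XX[Y]_   (T,Y)→(R,X,0)
state=R head=2 tape=XX[X]_   (R,X)→(P,X,0)
state=P head=2 tape=XX[X]_   (P,X)→(T,X,+1)
state=T head=3 tape=XXX[_]   (T,_)→(T,X,-1)
state=T head=2 tape=XX[X]X   (T,X)→(Q,Y,-1)
state=Q head=1 tape=X[X]YX   (Q,X)→(R,_,0)
state=R head=1 tape=X[_]YX   (R,_)→(S,X,+1)
state=S head=2 tape=XX[Y]X   (S,Y)→(Q,_,0)
state=Q head=2 tape=XX[_]X
After 16 steps: state Q, head at 2, tape XX_X.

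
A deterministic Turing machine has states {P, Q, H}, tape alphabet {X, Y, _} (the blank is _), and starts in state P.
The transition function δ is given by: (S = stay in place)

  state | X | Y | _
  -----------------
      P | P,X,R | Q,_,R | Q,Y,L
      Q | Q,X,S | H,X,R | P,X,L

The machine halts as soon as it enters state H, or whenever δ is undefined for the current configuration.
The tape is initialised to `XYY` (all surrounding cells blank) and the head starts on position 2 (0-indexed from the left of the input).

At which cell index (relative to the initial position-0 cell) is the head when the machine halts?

state=P head=2 tape=XY[Y]_   (P,Y)→(Q,_,R)
state=Q head=3 tape=XY_[_]   (Q,_)→(P,X,L)
state=P head=2 tape=XY[_]X   (P,_)→(Q,Y,L)
state=Q head=1 tape=X[Y]YX   (Q,Y)→(H,X,R)
state=H head=2 tape=XX[Y]X
At halt the head is at cell 2.

2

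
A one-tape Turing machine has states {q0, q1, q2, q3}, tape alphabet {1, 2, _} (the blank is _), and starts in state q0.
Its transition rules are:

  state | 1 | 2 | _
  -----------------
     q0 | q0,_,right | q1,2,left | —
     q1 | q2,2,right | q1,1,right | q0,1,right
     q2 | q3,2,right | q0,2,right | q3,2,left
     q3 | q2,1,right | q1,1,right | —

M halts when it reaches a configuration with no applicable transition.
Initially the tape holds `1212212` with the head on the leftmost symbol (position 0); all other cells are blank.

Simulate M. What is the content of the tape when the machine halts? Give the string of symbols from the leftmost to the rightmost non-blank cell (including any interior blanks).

state=q0 head=0 tape=[1]212212_   (q0,1)→(q0,_,right)
state=q0 head=1 tape=_[2]12212_   (q0,2)→(q1,2,left)
state=q1 head=0 tape=[_]212212_   (q1,_)→(q0,1,right)
state=q0 head=1 tape=1[2]12212_   (q0,2)→(q1,2,left)
state=q1 head=0 tape=[1]212212_   (q1,1)→(q2,2,right)
state=q2 head=1 tape=2[2]12212_   (q2,2)→(q0,2,right)
state=q0 head=2 tape=22[1]2212_   (q0,1)→(q0,_,right)
state=q0 head=3 tape=22_[2]212_   (q0,2)→(q1,2,left)
state=q1 head=2 tape=22[_]2212_   (q1,_)→(q0,1,right)
state=q0 head=3 tape=221[2]212_   (q0,2)→(q1,2,left)
state=q1 head=2 tape=22[1]2212_   (q1,1)→(q2,2,right)
state=q2 head=3 tape=222[2]212_   (q2,2)→(q0,2,right)
state=q0 head=4 tape=2222[2]12_   (q0,2)→(q1,2,left)
state=q1 head=3 tape=222[2]212_   (q1,2)→(q1,1,right)
state=q1 head=4 tape=2221[2]12_   (q1,2)→(q1,1,right)
state=q1 head=5 tape=22211[1]2_   (q1,1)→(q2,2,right)
state=q2 head=6 tape=222112[2]_   (q2,2)→(q0,2,right)
state=q0 head=7 tape=2221122[_]
The non-blank tape span at halt is 2221122.

2221122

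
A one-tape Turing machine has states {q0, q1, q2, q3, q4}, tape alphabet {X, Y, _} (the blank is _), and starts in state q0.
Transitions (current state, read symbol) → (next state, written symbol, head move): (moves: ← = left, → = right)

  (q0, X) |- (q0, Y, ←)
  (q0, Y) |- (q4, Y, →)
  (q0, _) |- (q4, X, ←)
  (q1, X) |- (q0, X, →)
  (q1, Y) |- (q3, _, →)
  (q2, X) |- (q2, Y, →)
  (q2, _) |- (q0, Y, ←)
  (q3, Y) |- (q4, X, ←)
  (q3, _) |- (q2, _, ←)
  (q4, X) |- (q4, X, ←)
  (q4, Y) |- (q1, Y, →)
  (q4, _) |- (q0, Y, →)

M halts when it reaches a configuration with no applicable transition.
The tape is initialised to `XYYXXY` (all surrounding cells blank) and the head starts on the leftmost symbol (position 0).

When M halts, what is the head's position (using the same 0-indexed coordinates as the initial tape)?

3

q0 | __[X]YYXXY   read X → write Y, move ←, go to q0
q0 | _[_]YYYXXY   read _ → write X, move ←, go to q4
q4 | [_]XYYYXXY   read _ → write Y, move →, go to q0
q0 | Y[X]YYYXXY   read X → write Y, move ←, go to q0
q0 | [Y]YYYYXXY   read Y → write Y, move →, go to q4
q4 | Y[Y]YYYXXY   read Y → write Y, move →, go to q1
q1 | YY[Y]YYXXY   read Y → write _, move →, go to q3
q3 | YY_[Y]YXXY   read Y → write X, move ←, go to q4
q4 | YY[_]XYXXY   read _ → write Y, move →, go to q0
q0 | YYY[X]YXXY   read X → write Y, move ←, go to q0
q0 | YY[Y]YYXXY   read Y → write Y, move →, go to q4
q4 | YYY[Y]YXXY   read Y → write Y, move →, go to q1
q1 | YYYY[Y]XXY   read Y → write _, move →, go to q3
q3 | YYYY_[X]XY
At halt the head is at cell 3.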